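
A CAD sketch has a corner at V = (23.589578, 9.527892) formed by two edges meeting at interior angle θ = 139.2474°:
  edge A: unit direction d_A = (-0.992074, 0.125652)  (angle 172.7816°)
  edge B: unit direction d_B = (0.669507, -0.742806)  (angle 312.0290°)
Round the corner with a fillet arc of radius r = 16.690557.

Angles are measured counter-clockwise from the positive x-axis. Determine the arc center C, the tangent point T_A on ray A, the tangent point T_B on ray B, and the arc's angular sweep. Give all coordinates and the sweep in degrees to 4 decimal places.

bisector direction at 242.4053° = (-0.463214,-0.886246)
center distance |VC| = r/sin(θ/2) = 16.690557/sin(69.6237°) = 17.804664
C = V + |VC|·bis = (15.3422,-6.2514)
T_A = V + ((C−V)·d_A)·d_A = V + 6.1993·d_A = (17.4394,10.3068)
T_B = V + ((C−V)·d_B)·d_B = V + 6.1993·d_B = (27.7401,4.9230)
sweep = 180° − θ = 40.7526°

center=(15.3422,-6.2514) T_A=(17.4394,10.3068) T_B=(27.7401,4.9230) sweep=40.7526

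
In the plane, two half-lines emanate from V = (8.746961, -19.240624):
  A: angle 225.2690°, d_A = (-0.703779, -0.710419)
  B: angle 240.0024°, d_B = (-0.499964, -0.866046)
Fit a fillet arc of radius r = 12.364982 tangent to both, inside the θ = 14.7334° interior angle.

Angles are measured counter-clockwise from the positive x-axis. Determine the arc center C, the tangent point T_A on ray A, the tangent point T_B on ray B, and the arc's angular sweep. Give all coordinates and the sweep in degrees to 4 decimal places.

bisector direction at 232.6357° = (-0.606881,-0.794793)
center distance |VC| = r/sin(θ/2) = 12.364982/sin(7.3667°) = 96.436259
C = V + |VC|·bis = (-49.7783,-95.8875)
T_A = V + ((C−V)·d_A)·d_A = V + 95.6403·d_A = (-58.5627,-87.1853)
T_B = V + ((C−V)·d_B)·d_B = V + 95.6403·d_B = (-39.0697,-102.0695)
sweep = 180° − θ = 165.2666°

center=(-49.7783,-95.8875) T_A=(-58.5627,-87.1853) T_B=(-39.0697,-102.0695) sweep=165.2666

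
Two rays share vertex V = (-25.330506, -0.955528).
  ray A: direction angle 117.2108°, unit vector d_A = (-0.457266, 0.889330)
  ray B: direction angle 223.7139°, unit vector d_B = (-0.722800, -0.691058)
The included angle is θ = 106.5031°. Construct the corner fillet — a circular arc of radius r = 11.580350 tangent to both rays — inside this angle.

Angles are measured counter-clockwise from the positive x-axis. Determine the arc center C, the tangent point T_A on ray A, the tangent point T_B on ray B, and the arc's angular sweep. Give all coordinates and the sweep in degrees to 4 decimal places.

bisector direction at 170.4624° = (-0.986177,0.165696)
center distance |VC| = r/sin(θ/2) = 11.580350/sin(53.2516°) = 14.452494
C = V + |VC|·bis = (-39.5832,1.4392)
T_A = V + ((C−V)·d_A)·d_A = V + 8.6470·d_A = (-29.2845,6.7345)
T_B = V + ((C−V)·d_B)·d_B = V + 8.6470·d_B = (-31.5805,-6.9311)
sweep = 180° − θ = 73.4969°

center=(-39.5832,1.4392) T_A=(-29.2845,6.7345) T_B=(-31.5805,-6.9311) sweep=73.4969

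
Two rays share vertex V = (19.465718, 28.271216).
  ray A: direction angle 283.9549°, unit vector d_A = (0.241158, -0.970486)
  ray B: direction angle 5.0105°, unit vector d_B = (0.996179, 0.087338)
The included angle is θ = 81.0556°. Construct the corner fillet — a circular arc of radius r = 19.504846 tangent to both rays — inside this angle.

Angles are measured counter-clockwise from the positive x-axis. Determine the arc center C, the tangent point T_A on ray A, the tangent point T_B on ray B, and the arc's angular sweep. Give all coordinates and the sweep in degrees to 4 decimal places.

bisector direction at 324.4827° = (0.813940,-0.580949)
center distance |VC| = r/sin(θ/2) = 19.504846/sin(40.5278°) = 30.015910
C = V + |VC|·bis = (43.8969,10.8335)
T_A = V + ((C−V)·d_A)·d_A = V + 22.8148·d_A = (24.9677,6.1298)
T_B = V + ((C−V)·d_B)·d_B = V + 22.8148·d_B = (42.1934,30.2638)
sweep = 180° − θ = 98.9444°

center=(43.8969,10.8335) T_A=(24.9677,6.1298) T_B=(42.1934,30.2638) sweep=98.9444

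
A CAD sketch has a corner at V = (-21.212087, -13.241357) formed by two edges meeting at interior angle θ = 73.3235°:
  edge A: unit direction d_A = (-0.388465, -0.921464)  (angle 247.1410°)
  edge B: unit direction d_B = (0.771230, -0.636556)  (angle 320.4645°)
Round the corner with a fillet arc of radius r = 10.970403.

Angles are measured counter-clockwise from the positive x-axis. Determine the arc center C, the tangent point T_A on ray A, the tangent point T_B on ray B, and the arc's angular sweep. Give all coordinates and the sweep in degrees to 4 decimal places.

center=(-16.8286,-31.0839) T_A=(-26.9375,-26.8223) T_B=(-9.8453,-22.6232) sweep=106.6765

bisector direction at 283.8028° = (0.238580,-0.971123)
center distance |VC| = r/sin(θ/2) = 10.970403/sin(36.6617°) = 18.373122
C = V + |VC|·bis = (-16.8286,-31.0839)
T_A = V + ((C−V)·d_A)·d_A = V + 14.7384·d_A = (-26.9375,-26.8223)
T_B = V + ((C−V)·d_B)·d_B = V + 14.7384·d_B = (-9.8453,-22.6232)
sweep = 180° − θ = 106.6765°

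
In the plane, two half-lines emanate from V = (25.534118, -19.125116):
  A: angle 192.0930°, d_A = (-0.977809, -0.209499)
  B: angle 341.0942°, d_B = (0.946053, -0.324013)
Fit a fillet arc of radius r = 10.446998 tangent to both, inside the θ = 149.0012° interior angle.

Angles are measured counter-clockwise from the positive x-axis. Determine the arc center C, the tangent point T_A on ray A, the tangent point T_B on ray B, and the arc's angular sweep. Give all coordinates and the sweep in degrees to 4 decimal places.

center=(24.8900,-29.9472) T_A=(22.7013,-19.7321) T_B=(28.2749,-20.0638) sweep=30.9988

bisector direction at 266.5936° = (-0.059418,-0.998233)
center distance |VC| = r/sin(θ/2) = 10.446998/sin(74.5006°) = 10.841259
C = V + |VC|·bis = (24.8900,-29.9472)
T_A = V + ((C−V)·d_A)·d_A = V + 2.8971·d_A = (22.7013,-19.7321)
T_B = V + ((C−V)·d_B)·d_B = V + 2.8971·d_B = (28.2749,-20.0638)
sweep = 180° − θ = 30.9988°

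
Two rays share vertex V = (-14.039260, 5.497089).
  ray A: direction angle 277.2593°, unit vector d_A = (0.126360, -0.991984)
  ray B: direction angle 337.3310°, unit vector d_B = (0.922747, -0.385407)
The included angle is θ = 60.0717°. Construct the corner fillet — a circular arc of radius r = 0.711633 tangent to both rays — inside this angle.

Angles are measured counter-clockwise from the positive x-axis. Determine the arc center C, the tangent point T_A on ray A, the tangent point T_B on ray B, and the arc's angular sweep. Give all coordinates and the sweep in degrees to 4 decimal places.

center=(-13.1778,4.3661) T_A=(-13.8837,4.2761) T_B=(-12.9035,5.0227) sweep=119.9283

bisector direction at 307.2951° = (0.605921,-0.795525)
center distance |VC| = r/sin(θ/2) = 0.711633/sin(30.0358°) = 1.421725
C = V + |VC|·bis = (-13.1778,4.3661)
T_A = V + ((C−V)·d_A)·d_A = V + 1.2308·d_A = (-13.8837,4.2761)
T_B = V + ((C−V)·d_B)·d_B = V + 1.2308·d_B = (-12.9035,5.0227)
sweep = 180° − θ = 119.9283°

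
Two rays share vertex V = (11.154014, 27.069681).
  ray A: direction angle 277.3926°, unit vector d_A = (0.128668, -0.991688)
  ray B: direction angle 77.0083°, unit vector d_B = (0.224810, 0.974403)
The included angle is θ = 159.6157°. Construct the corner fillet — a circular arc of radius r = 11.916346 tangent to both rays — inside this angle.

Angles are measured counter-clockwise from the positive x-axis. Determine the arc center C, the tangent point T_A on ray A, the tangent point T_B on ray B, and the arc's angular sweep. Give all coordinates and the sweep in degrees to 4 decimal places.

center=(23.2470,26.4783) T_A=(11.4297,24.9451) T_B=(11.6356,29.1572) sweep=20.3843

bisector direction at 357.2005° = (0.998807,-0.048842)
center distance |VC| = r/sin(θ/2) = 11.916346/sin(79.8079°) = 12.107402
C = V + |VC|·bis = (23.2470,26.4783)
T_A = V + ((C−V)·d_A)·d_A = V + 2.1424·d_A = (11.4297,24.9451)
T_B = V + ((C−V)·d_B)·d_B = V + 2.1424·d_B = (11.6356,29.1572)
sweep = 180° − θ = 20.3843°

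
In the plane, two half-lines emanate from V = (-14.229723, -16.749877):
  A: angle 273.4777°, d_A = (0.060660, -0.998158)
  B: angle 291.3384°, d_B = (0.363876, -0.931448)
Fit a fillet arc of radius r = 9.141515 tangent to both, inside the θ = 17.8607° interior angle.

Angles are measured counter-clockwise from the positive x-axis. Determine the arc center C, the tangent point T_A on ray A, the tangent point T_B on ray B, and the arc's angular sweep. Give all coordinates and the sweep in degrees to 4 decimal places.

bisector direction at 282.4081° = (0.214873,-0.976642)
center distance |VC| = r/sin(θ/2) = 9.141515/sin(8.9304°) = 58.888729
C = V + |VC|·bis = (-1.5762,-74.2631)
T_A = V + ((C−V)·d_A)·d_A = V + 58.1749·d_A = (-10.7008,-74.8176)
T_B = V + ((C−V)·d_B)·d_B = V + 58.1749·d_B = (6.9387,-70.9367)
sweep = 180° − θ = 162.1393°

center=(-1.5762,-74.2631) T_A=(-10.7008,-74.8176) T_B=(6.9387,-70.9367) sweep=162.1393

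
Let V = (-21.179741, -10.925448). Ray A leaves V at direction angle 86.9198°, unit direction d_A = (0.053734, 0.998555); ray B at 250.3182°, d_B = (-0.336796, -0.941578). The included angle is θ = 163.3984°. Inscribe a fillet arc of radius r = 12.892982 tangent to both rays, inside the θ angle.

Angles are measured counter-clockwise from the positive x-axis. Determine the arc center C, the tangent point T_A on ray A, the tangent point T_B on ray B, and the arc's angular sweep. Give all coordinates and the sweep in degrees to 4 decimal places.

bisector direction at 168.6190° = (-0.980337,0.197332)
center distance |VC| = r/sin(θ/2) = 12.892982/sin(81.6992°) = 13.029482
C = V + |VC|·bis = (-33.9530,-8.3543)
T_A = V + ((C−V)·d_A)·d_A = V + 1.8811·d_A = (-21.0787,-9.0471)
T_B = V + ((C−V)·d_B)·d_B = V + 1.8811·d_B = (-21.8133,-12.6966)
sweep = 180° − θ = 16.6016°

center=(-33.9530,-8.3543) T_A=(-21.0787,-9.0471) T_B=(-21.8133,-12.6966) sweep=16.6016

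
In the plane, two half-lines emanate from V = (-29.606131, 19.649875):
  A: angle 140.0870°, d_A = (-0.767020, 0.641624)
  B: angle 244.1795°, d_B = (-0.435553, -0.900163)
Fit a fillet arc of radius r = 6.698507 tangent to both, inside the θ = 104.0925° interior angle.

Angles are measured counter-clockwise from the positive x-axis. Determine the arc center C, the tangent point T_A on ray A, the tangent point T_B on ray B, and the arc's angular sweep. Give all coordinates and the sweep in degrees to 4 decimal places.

center=(-37.9115,17.8643) T_A=(-33.6136,23.0022) T_B=(-31.8818,14.9468) sweep=75.9075

bisector direction at 192.1332° = (-0.977661,-0.210186)
center distance |VC| = r/sin(θ/2) = 6.698507/sin(52.0463°) = 8.495173
C = V + |VC|·bis = (-37.9115,17.8643)
T_A = V + ((C−V)·d_A)·d_A = V + 5.2247·d_A = (-33.6136,23.0022)
T_B = V + ((C−V)·d_B)·d_B = V + 5.2247·d_B = (-31.8818,14.9468)
sweep = 180° − θ = 75.9075°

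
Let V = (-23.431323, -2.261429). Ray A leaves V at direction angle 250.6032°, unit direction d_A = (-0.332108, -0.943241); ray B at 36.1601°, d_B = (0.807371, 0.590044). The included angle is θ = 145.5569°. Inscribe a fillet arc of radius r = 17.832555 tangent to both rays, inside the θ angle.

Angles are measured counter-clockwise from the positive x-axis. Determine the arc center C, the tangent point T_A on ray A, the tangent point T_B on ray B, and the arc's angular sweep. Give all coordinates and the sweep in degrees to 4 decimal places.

center=(-8.4466,-13.3975) T_A=(-25.2670,-7.4751) T_B=(-18.9686,1.0000) sweep=34.4431

bisector direction at 323.3816° = (0.802626,-0.596482)
center distance |VC| = r/sin(θ/2) = 17.832555/sin(72.7785°) = 18.669566
C = V + |VC|·bis = (-8.4466,-13.3975)
T_A = V + ((C−V)·d_A)·d_A = V + 5.5274·d_A = (-25.2670,-7.4751)
T_B = V + ((C−V)·d_B)·d_B = V + 5.5274·d_B = (-18.9686,1.0000)
sweep = 180° − θ = 34.4431°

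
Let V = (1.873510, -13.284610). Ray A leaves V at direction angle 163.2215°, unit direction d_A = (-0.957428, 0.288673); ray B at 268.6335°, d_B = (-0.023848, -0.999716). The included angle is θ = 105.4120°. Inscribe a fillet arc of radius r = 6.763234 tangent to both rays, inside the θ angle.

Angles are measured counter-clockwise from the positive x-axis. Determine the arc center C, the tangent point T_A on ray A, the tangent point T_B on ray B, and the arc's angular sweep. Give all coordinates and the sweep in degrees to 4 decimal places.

bisector direction at 215.9275° = (-0.809760,-0.586761)
center distance |VC| = r/sin(θ/2) = 6.763234/sin(52.7060°) = 8.501471
C = V + |VC|·bis = (-5.0106,-18.2729)
T_A = V + ((C−V)·d_A)·d_A = V + 5.1511·d_A = (-3.0583,-11.7976)
T_B = V + ((C−V)·d_B)·d_B = V + 5.1511·d_B = (1.7507,-18.4342)
sweep = 180° − θ = 74.5880°

center=(-5.0106,-18.2729) T_A=(-3.0583,-11.7976) T_B=(1.7507,-18.4342) sweep=74.5880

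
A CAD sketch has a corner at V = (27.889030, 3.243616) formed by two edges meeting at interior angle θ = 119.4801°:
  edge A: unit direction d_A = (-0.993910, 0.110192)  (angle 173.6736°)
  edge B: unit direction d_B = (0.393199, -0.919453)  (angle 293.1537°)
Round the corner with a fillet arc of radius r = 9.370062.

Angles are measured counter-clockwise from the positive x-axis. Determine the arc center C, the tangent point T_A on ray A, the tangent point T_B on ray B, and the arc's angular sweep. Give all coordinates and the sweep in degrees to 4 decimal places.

center=(21.4232,-5.4670) T_A=(22.4557,3.8460) T_B=(30.0385,-1.7827) sweep=60.5199

bisector direction at 233.4137° = (-0.596034,-0.802959)
center distance |VC| = r/sin(θ/2) = 9.370062/sin(59.7400°) = 10.848143
C = V + |VC|·bis = (21.4232,-5.4670)
T_A = V + ((C−V)·d_A)·d_A = V + 5.4666·d_A = (22.4557,3.8460)
T_B = V + ((C−V)·d_B)·d_B = V + 5.4666·d_B = (30.0385,-1.7827)
sweep = 180° − θ = 60.5199°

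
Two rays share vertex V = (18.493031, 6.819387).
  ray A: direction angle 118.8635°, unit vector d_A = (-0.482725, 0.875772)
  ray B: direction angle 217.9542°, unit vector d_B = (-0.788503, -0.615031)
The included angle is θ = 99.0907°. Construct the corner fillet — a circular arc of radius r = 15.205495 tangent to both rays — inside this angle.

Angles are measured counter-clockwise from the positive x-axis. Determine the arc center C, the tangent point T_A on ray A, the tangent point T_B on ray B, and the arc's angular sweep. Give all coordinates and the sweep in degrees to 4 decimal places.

bisector direction at 168.4089° = (-0.979606,0.200927)
center distance |VC| = r/sin(θ/2) = 15.205495/sin(49.5453°) = 19.983046
C = V + |VC|·bis = (-1.0825,10.8345)
T_A = V + ((C−V)·d_A)·d_A = V + 12.9659·d_A = (12.2341,18.1746)
T_B = V + ((C−V)·d_B)·d_B = V + 12.9659·d_B = (8.2694,-1.1551)
sweep = 180° − θ = 80.9093°

center=(-1.0825,10.8345) T_A=(12.2341,18.1746) T_B=(8.2694,-1.1551) sweep=80.9093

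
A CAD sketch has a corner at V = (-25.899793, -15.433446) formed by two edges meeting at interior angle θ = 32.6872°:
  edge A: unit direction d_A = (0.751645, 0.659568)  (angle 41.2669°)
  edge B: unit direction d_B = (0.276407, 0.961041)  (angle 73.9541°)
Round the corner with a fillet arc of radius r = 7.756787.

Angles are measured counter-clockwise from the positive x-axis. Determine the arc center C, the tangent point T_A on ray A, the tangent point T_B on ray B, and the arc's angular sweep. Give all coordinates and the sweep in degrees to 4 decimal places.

center=(-11.1338,7.8434) T_A=(-6.0177,2.0130) T_B=(-18.5884,9.9874) sweep=147.3128

bisector direction at 57.6105° = (0.535672,0.844426)
center distance |VC| = r/sin(θ/2) = 7.756787/sin(16.3436°) = 27.565279
C = V + |VC|·bis = (-11.1338,7.8434)
T_A = V + ((C−V)·d_A)·d_A = V + 26.4514·d_A = (-6.0177,2.0130)
T_B = V + ((C−V)·d_B)·d_B = V + 26.4514·d_B = (-18.5884,9.9874)
sweep = 180° − θ = 147.3128°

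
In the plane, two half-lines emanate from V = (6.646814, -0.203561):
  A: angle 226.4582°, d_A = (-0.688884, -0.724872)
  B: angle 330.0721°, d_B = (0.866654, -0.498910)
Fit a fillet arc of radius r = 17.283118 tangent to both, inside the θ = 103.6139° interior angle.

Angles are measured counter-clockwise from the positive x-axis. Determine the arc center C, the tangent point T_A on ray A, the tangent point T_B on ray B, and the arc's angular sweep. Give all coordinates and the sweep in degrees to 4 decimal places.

bisector direction at 278.2652° = (0.143754,-0.989613)
center distance |VC| = r/sin(θ/2) = 17.283118/sin(51.8070°) = 21.990605
C = V + |VC|·bis = (9.8081,-21.9658)
T_A = V + ((C−V)·d_A)·d_A = V + 13.5971·d_A = (-2.7200,-10.0597)
T_B = V + ((C−V)·d_B)·d_B = V + 13.5971·d_B = (18.4308,-6.9873)
sweep = 180° − θ = 76.3861°

center=(9.8081,-21.9658) T_A=(-2.7200,-10.0597) T_B=(18.4308,-6.9873) sweep=76.3861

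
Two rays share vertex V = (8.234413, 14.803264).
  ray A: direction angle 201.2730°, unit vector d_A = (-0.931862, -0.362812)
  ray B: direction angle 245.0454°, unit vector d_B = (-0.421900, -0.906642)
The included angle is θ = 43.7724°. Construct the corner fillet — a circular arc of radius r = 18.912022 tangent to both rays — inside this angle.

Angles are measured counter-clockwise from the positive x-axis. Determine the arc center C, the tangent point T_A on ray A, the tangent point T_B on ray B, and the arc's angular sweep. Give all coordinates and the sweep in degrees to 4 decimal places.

center=(-28.7742,-19.9006) T_A=(-35.6357,-2.2772) T_B=(-11.6278,-27.8795) sweep=136.2276

bisector direction at 223.1592° = (-0.729456,-0.684028)
center distance |VC| = r/sin(θ/2) = 18.912022/sin(21.8862°) = 50.734532
C = V + |VC|·bis = (-28.7742,-19.9006)
T_A = V + ((C−V)·d_A)·d_A = V + 47.0779·d_A = (-35.6357,-2.2772)
T_B = V + ((C−V)·d_B)·d_B = V + 47.0779·d_B = (-11.6278,-27.8795)
sweep = 180° − θ = 136.2276°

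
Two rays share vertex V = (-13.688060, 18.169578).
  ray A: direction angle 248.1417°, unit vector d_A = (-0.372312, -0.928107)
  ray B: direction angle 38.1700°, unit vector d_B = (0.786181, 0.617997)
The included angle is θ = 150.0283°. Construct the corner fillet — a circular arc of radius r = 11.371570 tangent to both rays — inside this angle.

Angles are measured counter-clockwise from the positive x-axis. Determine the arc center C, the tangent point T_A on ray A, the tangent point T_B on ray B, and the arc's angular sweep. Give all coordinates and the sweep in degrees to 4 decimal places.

bisector direction at 323.1558° = (0.800270,-0.599640)
center distance |VC| = r/sin(θ/2) = 11.371570/sin(75.0142°) = 11.771937
C = V + |VC|·bis = (-4.2673,11.1106)
T_A = V + ((C−V)·d_A)·d_A = V + 3.0440·d_A = (-14.8214,15.3444)
T_B = V + ((C−V)·d_B)·d_B = V + 3.0440·d_B = (-11.2949,20.0508)
sweep = 180° − θ = 29.9717°

center=(-4.2673,11.1106) T_A=(-14.8214,15.3444) T_B=(-11.2949,20.0508) sweep=29.9717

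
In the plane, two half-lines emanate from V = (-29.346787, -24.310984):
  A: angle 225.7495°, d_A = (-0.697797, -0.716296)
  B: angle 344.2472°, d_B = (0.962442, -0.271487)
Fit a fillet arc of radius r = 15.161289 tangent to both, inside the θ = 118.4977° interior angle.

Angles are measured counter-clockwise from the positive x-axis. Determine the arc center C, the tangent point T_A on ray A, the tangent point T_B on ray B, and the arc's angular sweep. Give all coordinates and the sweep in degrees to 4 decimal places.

center=(-24.7812,-41.3518) T_A=(-35.6412,-30.7723) T_B=(-20.6651,-26.7599) sweep=61.5023

bisector direction at 284.9984° = (0.258791,-0.965933)
center distance |VC| = r/sin(θ/2) = 15.161289/sin(59.2488°) = 17.641793
C = V + |VC|·bis = (-24.7812,-41.3518)
T_A = V + ((C−V)·d_A)·d_A = V + 9.0204·d_A = (-35.6412,-30.7723)
T_B = V + ((C−V)·d_B)·d_B = V + 9.0204·d_B = (-20.6651,-26.7599)
sweep = 180° − θ = 61.5023°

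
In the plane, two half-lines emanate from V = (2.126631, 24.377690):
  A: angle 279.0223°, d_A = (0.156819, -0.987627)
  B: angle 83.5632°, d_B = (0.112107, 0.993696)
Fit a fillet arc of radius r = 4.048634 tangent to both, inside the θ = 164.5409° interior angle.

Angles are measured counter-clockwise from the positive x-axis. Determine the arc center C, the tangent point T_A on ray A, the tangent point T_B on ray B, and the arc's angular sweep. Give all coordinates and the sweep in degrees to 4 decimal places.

bisector direction at 1.2928° = (0.999745,0.022561)
center distance |VC| = r/sin(θ/2) = 4.048634/sin(82.2704°) = 4.085757
C = V + |VC|·bis = (6.2113,24.4699)
T_A = V + ((C−V)·d_A)·d_A = V + 0.5495·d_A = (2.2128,23.8350)
T_B = V + ((C−V)·d_B)·d_B = V + 0.5495·d_B = (2.1882,24.9237)
sweep = 180° − θ = 15.4591°

center=(6.2113,24.4699) T_A=(2.2128,23.8350) T_B=(2.1882,24.9237) sweep=15.4591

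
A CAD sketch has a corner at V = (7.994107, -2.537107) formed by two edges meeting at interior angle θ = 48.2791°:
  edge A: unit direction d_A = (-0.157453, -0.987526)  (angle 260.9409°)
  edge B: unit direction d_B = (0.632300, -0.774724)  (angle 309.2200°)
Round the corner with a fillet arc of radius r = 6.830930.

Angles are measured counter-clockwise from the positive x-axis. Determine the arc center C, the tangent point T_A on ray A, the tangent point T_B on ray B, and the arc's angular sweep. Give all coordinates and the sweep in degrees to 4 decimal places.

bisector direction at 285.0804° = (0.260175,-0.965561)
center distance |VC| = r/sin(θ/2) = 6.830930/sin(24.1395°) = 16.703155
C = V + |VC|·bis = (12.3399,-18.6650)
T_A = V + ((C−V)·d_A)·d_A = V + 15.2425·d_A = (5.5941,-17.5895)
T_B = V + ((C−V)·d_B)·d_B = V + 15.2425·d_B = (17.6319,-14.3458)
sweep = 180° − θ = 131.7209°

center=(12.3399,-18.6650) T_A=(5.5941,-17.5895) T_B=(17.6319,-14.3458) sweep=131.7209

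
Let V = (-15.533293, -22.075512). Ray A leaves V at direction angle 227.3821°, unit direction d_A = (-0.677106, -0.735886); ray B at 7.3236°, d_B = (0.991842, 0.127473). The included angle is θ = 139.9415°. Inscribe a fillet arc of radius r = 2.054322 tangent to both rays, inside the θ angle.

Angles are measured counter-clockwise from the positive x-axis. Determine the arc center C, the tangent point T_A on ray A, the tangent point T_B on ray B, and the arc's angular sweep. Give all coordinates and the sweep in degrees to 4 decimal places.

bisector direction at 297.3528° = (0.459469,-0.888194)
center distance |VC| = r/sin(θ/2) = 2.054322/sin(69.9707°) = 2.186570
C = V + |VC|·bis = (-14.5286,-24.0176)
T_A = V + ((C−V)·d_A)·d_A = V + 0.7489·d_A = (-16.0404,-22.6266)
T_B = V + ((C−V)·d_B)·d_B = V + 0.7489·d_B = (-14.7905,-21.9800)
sweep = 180° − θ = 40.0585°

center=(-14.5286,-24.0176) T_A=(-16.0404,-22.6266) T_B=(-14.7905,-21.9800) sweep=40.0585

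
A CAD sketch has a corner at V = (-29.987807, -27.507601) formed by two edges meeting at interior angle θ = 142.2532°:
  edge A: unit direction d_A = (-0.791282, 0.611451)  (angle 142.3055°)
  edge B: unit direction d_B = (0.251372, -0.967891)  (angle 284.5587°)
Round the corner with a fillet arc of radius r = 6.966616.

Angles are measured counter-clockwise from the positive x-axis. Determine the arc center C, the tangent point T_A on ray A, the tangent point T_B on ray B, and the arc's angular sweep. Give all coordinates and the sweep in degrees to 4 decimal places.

bisector direction at 213.4321° = (-0.834539,-0.550948)
center distance |VC| = r/sin(θ/2) = 6.966616/sin(71.1266°) = 7.362454
C = V + |VC|·bis = (-36.1321,-31.5639)
T_A = V + ((C−V)·d_A)·d_A = V + 2.3816·d_A = (-31.8723,-26.0514)
T_B = V + ((C−V)·d_B)·d_B = V + 2.3816·d_B = (-29.3891,-29.8127)
sweep = 180° − θ = 37.7468°

center=(-36.1321,-31.5639) T_A=(-31.8723,-26.0514) T_B=(-29.3891,-29.8127) sweep=37.7468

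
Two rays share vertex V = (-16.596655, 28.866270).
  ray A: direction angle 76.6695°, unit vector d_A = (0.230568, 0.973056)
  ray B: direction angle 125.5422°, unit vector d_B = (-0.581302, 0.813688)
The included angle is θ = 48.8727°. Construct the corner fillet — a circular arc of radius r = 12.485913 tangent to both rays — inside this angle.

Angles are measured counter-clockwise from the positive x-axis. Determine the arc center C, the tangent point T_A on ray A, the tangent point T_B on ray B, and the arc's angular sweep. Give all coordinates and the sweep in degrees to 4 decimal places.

bisector direction at 101.1059° = (-0.192622,0.981273)
center distance |VC| = r/sin(θ/2) = 12.485913/sin(24.4364°) = 30.182386
C = V + |VC|·bis = (-22.4105,58.4834)
T_A = V + ((C−V)·d_A)·d_A = V + 27.4787·d_A = (-10.2610,55.6046)
T_B = V + ((C−V)·d_B)·d_B = V + 27.4787·d_B = (-32.5701,51.2253)
sweep = 180° − θ = 131.1273°

center=(-22.4105,58.4834) T_A=(-10.2610,55.6046) T_B=(-32.5701,51.2253) sweep=131.1273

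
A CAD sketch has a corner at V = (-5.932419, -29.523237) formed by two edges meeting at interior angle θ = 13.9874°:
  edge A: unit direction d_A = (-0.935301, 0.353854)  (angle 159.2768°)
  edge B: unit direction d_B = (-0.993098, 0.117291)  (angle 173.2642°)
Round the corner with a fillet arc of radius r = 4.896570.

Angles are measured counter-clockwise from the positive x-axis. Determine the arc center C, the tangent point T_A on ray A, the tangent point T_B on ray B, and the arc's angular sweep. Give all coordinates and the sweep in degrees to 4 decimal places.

bisector direction at 166.2705° = (-0.971427,0.237338)
center distance |VC| = r/sin(θ/2) = 4.896570/sin(6.9937°) = 40.214863
C = V + |VC|·bis = (-44.9982,-19.9787)
T_A = V + ((C−V)·d_A)·d_A = V + 39.9156·d_A = (-43.2656,-15.3989)
T_B = V + ((C−V)·d_B)·d_B = V + 39.9156·d_B = (-45.5725,-24.8415)
sweep = 180° − θ = 166.0126°

center=(-44.9982,-19.9787) T_A=(-43.2656,-15.3989) T_B=(-45.5725,-24.8415) sweep=166.0126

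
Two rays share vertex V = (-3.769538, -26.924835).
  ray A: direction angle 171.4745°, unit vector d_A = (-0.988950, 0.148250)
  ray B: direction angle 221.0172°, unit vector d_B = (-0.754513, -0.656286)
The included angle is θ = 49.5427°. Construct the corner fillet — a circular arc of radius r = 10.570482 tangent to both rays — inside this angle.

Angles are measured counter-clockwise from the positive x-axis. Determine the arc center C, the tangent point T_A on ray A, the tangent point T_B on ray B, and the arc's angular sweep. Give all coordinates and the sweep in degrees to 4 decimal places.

center=(-27.9902,-33.9826) T_A=(-26.4231,-23.5289) T_B=(-21.0529,-41.9582) sweep=130.4573

bisector direction at 196.2459° = (-0.960070,-0.279759)
center distance |VC| = r/sin(θ/2) = 10.570482/sin(24.7714°) = 25.227995
C = V + |VC|·bis = (-27.9902,-33.9826)
T_A = V + ((C−V)·d_A)·d_A = V + 22.9067·d_A = (-26.4231,-23.5289)
T_B = V + ((C−V)·d_B)·d_B = V + 22.9067·d_B = (-21.0529,-41.9582)
sweep = 180° − θ = 130.4573°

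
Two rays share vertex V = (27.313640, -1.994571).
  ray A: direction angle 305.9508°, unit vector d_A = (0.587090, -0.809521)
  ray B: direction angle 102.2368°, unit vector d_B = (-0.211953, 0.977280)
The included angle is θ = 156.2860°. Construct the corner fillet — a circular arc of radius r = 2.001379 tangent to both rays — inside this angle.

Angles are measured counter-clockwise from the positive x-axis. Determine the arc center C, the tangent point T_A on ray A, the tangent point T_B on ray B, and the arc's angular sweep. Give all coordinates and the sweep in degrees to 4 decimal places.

bisector direction at 24.0938° = (0.912878,0.408232)
center distance |VC| = r/sin(θ/2) = 2.001379/sin(78.1430°) = 2.045012
C = V + |VC|·bis = (29.1805,-1.1597)
T_A = V + ((C−V)·d_A)·d_A = V + 0.4202·d_A = (27.5603,-2.3347)
T_B = V + ((C−V)·d_B)·d_B = V + 0.4202·d_B = (27.2246,-1.5839)
sweep = 180° − θ = 23.7140°

center=(29.1805,-1.1597) T_A=(27.5603,-2.3347) T_B=(27.2246,-1.5839) sweep=23.7140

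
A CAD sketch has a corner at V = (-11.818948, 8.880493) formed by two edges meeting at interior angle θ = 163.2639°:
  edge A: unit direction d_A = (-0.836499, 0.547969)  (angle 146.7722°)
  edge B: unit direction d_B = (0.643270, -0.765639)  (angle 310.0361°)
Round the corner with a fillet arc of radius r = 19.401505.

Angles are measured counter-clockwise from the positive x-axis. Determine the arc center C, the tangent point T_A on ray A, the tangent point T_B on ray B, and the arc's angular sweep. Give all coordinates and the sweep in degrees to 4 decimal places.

bisector direction at 228.4042° = (-0.663872,-0.747846)
center distance |VC| = r/sin(θ/2) = 19.401505/sin(81.6320°) = 19.610283
C = V + |VC|·bis = (-24.8377,-5.7850)
T_A = V + ((C−V)·d_A)·d_A = V + 2.8539·d_A = (-14.2062,10.4443)
T_B = V + ((C−V)·d_B)·d_B = V + 2.8539·d_B = (-9.9831,6.6954)
sweep = 180° − θ = 16.7361°

center=(-24.8377,-5.7850) T_A=(-14.2062,10.4443) T_B=(-9.9831,6.6954) sweep=16.7361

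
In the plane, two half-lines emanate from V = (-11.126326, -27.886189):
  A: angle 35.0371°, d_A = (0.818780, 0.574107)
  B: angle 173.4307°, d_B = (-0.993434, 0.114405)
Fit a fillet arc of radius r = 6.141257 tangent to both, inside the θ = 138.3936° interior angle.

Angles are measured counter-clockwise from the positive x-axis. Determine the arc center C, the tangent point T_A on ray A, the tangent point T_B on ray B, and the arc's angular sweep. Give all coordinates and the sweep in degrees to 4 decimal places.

bisector direction at 104.2339° = (-0.245881,0.969300)
center distance |VC| = r/sin(θ/2) = 6.141257/sin(69.1968°) = 6.569554
C = V + |VC|·bis = (-12.7417,-21.5183)
T_A = V + ((C−V)·d_A)·d_A = V + 2.3332·d_A = (-9.2159,-26.5467)
T_B = V + ((C−V)·d_B)·d_B = V + 2.3332·d_B = (-13.4442,-27.6193)
sweep = 180° − θ = 41.6064°

center=(-12.7417,-21.5183) T_A=(-9.2159,-26.5467) T_B=(-13.4442,-27.6193) sweep=41.6064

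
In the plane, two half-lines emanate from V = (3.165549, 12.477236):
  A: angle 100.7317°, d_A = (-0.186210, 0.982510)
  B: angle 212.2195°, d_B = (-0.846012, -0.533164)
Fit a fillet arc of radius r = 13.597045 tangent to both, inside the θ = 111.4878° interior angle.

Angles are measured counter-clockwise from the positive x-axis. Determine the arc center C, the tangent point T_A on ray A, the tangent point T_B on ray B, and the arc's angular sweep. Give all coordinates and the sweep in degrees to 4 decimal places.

bisector direction at 156.4756° = (-0.916890,0.399140)
center distance |VC| = r/sin(θ/2) = 13.597045/sin(55.7439°) = 16.450761
C = V + |VC|·bis = (-11.9180,19.0434)
T_A = V + ((C−V)·d_A)·d_A = V + 9.2600·d_A = (1.4412,21.5753)
T_B = V + ((C−V)·d_B)·d_B = V + 9.2600·d_B = (-4.6685,7.5401)
sweep = 180° − θ = 68.5122°

center=(-11.9180,19.0434) T_A=(1.4412,21.5753) T_B=(-4.6685,7.5401) sweep=68.5122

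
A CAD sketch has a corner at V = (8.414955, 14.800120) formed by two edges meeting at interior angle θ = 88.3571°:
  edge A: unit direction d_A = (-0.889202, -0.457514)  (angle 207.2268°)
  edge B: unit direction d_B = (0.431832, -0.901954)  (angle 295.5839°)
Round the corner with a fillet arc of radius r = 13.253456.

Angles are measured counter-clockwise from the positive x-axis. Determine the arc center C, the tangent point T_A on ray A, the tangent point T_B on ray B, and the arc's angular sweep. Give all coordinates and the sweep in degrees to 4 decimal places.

center=(2.3507,-3.2249) T_A=(-3.7129,8.5601) T_B=(14.3047,2.4983) sweep=91.6429

bisector direction at 251.4054° = (-0.318871,-0.947798)
center distance |VC| = r/sin(θ/2) = 13.253456/sin(44.1786°) = 19.017821
C = V + |VC|·bis = (2.3507,-3.2249)
T_A = V + ((C−V)·d_A)·d_A = V + 13.6390·d_A = (-3.7129,8.5601)
T_B = V + ((C−V)·d_B)·d_B = V + 13.6390·d_B = (14.3047,2.4983)
sweep = 180° − θ = 91.6429°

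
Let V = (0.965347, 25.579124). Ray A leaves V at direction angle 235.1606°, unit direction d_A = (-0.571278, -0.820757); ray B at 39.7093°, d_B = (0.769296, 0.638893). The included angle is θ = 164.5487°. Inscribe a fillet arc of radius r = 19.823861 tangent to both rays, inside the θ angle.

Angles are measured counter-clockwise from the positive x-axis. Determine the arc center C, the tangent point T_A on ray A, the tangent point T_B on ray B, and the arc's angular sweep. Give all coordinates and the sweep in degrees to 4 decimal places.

center=(15.6996,12.0469) T_A=(-0.5710,23.3718) T_B=(3.0342,27.2973) sweep=15.4513

bisector direction at 317.4350° = (0.736510,-0.676427)
center distance |VC| = r/sin(θ/2) = 19.823861/sin(82.2743°) = 20.005448
C = V + |VC|·bis = (15.6996,12.0469)
T_A = V + ((C−V)·d_A)·d_A = V + 2.6893·d_A = (-0.5710,23.3718)
T_B = V + ((C−V)·d_B)·d_B = V + 2.6893·d_B = (3.0342,27.2973)
sweep = 180° − θ = 15.4513°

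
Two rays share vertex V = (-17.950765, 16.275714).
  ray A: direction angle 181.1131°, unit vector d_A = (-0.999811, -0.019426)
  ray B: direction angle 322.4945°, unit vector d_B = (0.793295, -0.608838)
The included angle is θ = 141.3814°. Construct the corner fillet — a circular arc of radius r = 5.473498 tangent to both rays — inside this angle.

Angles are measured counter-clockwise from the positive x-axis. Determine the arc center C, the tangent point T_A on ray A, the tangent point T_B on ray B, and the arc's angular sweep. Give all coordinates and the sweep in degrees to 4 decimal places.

center=(-19.7619,10.7660) T_A=(-19.8682,16.2385) T_B=(-16.4294,15.1081) sweep=38.6186

bisector direction at 251.8038° = (-0.312272,-0.949993)
center distance |VC| = r/sin(θ/2) = 5.473498/sin(70.6907°) = 5.799750
C = V + |VC|·bis = (-19.7619,10.7660)
T_A = V + ((C−V)·d_A)·d_A = V + 1.9178·d_A = (-19.8682,16.2385)
T_B = V + ((C−V)·d_B)·d_B = V + 1.9178·d_B = (-16.4294,15.1081)
sweep = 180° − θ = 38.6186°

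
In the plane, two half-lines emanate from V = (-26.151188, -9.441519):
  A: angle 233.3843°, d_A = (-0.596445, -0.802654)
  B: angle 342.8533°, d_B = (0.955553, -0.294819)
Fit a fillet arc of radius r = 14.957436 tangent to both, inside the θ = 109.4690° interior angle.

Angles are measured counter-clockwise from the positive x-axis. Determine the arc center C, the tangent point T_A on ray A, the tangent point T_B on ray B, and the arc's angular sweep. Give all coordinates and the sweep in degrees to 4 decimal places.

bisector direction at 288.1188° = (0.310988,-0.950414)
center distance |VC| = r/sin(θ/2) = 14.957436/sin(54.7345°) = 18.319294
C = V + |VC|·bis = (-20.4541,-26.8524)
T_A = V + ((C−V)·d_A)·d_A = V + 10.5769·d_A = (-32.4597,-17.9311)
T_B = V + ((C−V)·d_B)·d_B = V + 10.5769·d_B = (-16.0444,-12.5598)
sweep = 180° − θ = 70.5310°

center=(-20.4541,-26.8524) T_A=(-32.4597,-17.9311) T_B=(-16.0444,-12.5598) sweep=70.5310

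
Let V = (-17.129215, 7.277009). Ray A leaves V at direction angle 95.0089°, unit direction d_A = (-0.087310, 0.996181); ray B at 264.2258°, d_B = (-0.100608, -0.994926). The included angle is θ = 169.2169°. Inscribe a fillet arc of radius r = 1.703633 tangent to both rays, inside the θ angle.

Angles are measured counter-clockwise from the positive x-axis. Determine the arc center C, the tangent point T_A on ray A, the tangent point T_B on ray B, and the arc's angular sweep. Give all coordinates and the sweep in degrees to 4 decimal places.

bisector direction at 179.6174° = (-0.999978,0.006678)
center distance |VC| = r/sin(θ/2) = 1.703633/sin(84.6085°) = 1.711204
C = V + |VC|·bis = (-18.8404,7.2884)
T_A = V + ((C−V)·d_A)·d_A = V + 0.1608·d_A = (-17.1433,7.4372)
T_B = V + ((C−V)·d_B)·d_B = V + 0.1608·d_B = (-17.1454,7.1170)
sweep = 180° − θ = 10.7831°

center=(-18.8404,7.2884) T_A=(-17.1433,7.4372) T_B=(-17.1454,7.1170) sweep=10.7831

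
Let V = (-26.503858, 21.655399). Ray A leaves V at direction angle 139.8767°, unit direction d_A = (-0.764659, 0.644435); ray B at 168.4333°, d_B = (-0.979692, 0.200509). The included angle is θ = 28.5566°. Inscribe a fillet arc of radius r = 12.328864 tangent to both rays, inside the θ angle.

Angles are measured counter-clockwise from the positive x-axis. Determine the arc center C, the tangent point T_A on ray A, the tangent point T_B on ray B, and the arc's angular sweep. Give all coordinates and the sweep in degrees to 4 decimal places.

bisector direction at 154.1550° = (-0.899977,0.435938)
center distance |VC| = r/sin(θ/2) = 12.328864/sin(14.2783°) = 49.988908
C = V + |VC|·bis = (-71.4927,43.4475)
T_A = V + ((C−V)·d_A)·d_A = V + 48.4447·d_A = (-63.5476,52.8748)
T_B = V + ((C−V)·d_B)·d_B = V + 48.4447·d_B = (-73.9648,31.3690)
sweep = 180° − θ = 151.4434°

center=(-71.4927,43.4475) T_A=(-63.5476,52.8748) T_B=(-73.9648,31.3690) sweep=151.4434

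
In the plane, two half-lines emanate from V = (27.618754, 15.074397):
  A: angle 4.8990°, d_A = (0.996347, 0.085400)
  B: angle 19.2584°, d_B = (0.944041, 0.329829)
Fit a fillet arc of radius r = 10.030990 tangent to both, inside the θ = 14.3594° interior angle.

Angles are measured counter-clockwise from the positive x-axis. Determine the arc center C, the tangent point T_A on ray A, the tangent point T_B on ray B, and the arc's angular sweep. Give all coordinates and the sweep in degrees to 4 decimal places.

center=(106.1016,31.8691) T_A=(106.9582,21.8748) T_B=(102.7930,41.3388) sweep=165.6406

bisector direction at 12.0787° = (0.977861,0.209255)
center distance |VC| = r/sin(θ/2) = 10.030990/sin(7.1797°) = 80.259659
C = V + |VC|·bis = (106.1016,31.8691)
T_A = V + ((C−V)·d_A)·d_A = V + 79.6303·d_A = (106.9582,21.8748)
T_B = V + ((C−V)·d_B)·d_B = V + 79.6303·d_B = (102.7930,41.3388)
sweep = 180° − θ = 165.6406°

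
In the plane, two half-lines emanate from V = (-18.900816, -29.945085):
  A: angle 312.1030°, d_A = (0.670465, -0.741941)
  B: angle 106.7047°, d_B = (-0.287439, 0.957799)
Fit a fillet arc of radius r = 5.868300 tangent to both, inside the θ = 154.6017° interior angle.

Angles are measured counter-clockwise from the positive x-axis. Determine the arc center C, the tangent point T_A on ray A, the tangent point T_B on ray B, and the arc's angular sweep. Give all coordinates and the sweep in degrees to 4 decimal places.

center=(-13.6603,-26.9917) T_A=(-18.0142,-30.9262) T_B=(-19.2809,-28.6785) sweep=25.3983

bisector direction at 29.4039° = (0.871181,0.490962)
center distance |VC| = r/sin(θ/2) = 5.868300/sin(77.3008°) = 6.015451
C = V + |VC|·bis = (-13.6603,-26.9917)
T_A = V + ((C−V)·d_A)·d_A = V + 1.3224·d_A = (-18.0142,-30.9262)
T_B = V + ((C−V)·d_B)·d_B = V + 1.3224·d_B = (-19.2809,-28.6785)
sweep = 180° − θ = 25.3983°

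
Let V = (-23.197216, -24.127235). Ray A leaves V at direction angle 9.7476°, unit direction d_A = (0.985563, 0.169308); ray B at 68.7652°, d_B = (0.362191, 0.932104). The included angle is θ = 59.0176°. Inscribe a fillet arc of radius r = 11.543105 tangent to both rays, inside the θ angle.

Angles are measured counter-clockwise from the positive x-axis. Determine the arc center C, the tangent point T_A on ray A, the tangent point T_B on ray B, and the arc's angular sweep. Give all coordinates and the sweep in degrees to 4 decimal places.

bisector direction at 39.2564° = (0.774322,0.632792)
center distance |VC| = r/sin(θ/2) = 11.543105/sin(29.5088°) = 23.435053
C = V + |VC|·bis = (-5.0509,-9.2977)
T_A = V + ((C−V)·d_A)·d_A = V + 20.3951·d_A = (-3.0966,-20.6742)
T_B = V + ((C−V)·d_B)·d_B = V + 20.3951·d_B = (-15.8103,-5.1169)
sweep = 180° − θ = 120.9824°

center=(-5.0509,-9.2977) T_A=(-3.0966,-20.6742) T_B=(-15.8103,-5.1169) sweep=120.9824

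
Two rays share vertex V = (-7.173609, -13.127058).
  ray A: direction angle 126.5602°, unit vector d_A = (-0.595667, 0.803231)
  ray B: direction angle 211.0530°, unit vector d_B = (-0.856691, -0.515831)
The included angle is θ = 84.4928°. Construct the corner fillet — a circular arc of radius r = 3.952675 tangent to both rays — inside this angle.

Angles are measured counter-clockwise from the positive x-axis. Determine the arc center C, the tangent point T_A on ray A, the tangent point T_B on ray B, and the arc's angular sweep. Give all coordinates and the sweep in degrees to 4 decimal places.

center=(-12.9409,-11.9858) T_A=(-9.7660,-9.6313) T_B=(-10.9020,-15.3720) sweep=95.5072

bisector direction at 168.8066° = (-0.980978,0.194121)
center distance |VC| = r/sin(θ/2) = 3.952675/sin(42.2464°) = 5.879155
C = V + |VC|·bis = (-12.9409,-11.9858)
T_A = V + ((C−V)·d_A)·d_A = V + 4.3521·d_A = (-9.7660,-9.6313)
T_B = V + ((C−V)·d_B)·d_B = V + 4.3521·d_B = (-10.9020,-15.3720)
sweep = 180° − θ = 95.5072°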